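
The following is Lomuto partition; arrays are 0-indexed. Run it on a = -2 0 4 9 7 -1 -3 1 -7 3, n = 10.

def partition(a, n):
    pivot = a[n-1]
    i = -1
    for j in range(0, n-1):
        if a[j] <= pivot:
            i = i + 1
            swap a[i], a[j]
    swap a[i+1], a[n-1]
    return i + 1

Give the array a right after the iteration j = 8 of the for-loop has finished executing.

pivot = a[9] = 3; i = -1
j=0: a[0]=-2 ≤ 3 → i=0, swap a[0],a[0] (no change) → -2 0 4 9 7 -1 -3 1 -7 3
j=1: a[1]=0 ≤ 3 → i=1, swap a[1],a[1] (no change) → -2 0 4 9 7 -1 -3 1 -7 3
j=2: a[2]=4 > 3 → no swap
j=3: a[3]=9 > 3 → no swap
j=4: a[4]=7 > 3 → no swap
j=5: a[5]=-1 ≤ 3 → i=2, swap a[2],a[5] → -2 0 -1 9 7 4 -3 1 -7 3
j=6: a[6]=-3 ≤ 3 → i=3, swap a[3],a[6] → -2 0 -1 -3 7 4 9 1 -7 3
j=7: a[7]=1 ≤ 3 → i=4, swap a[4],a[7] → -2 0 -1 -3 1 4 9 7 -7 3
j=8: a[8]=-7 ≤ 3 → i=5, swap a[5],a[8] → -2 0 -1 -3 1 -7 9 7 4 3
(after j=8) a = -2 0 -1 -3 1 -7 9 7 4 3

-2 0 -1 -3 1 -7 9 7 4 3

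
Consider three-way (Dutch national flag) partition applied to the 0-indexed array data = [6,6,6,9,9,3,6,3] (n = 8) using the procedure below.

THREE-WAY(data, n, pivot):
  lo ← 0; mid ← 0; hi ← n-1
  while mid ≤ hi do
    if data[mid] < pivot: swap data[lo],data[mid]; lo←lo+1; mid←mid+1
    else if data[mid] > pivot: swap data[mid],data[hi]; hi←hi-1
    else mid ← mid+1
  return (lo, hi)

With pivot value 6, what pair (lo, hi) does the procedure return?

lo=0 mid=0 hi=7
6=6: mid=1
6=6: mid=2
6=6: mid=3
9>6: swap(3,7), hi=6 ⇒ [6,6,6,3,9,3,6,9]
3<6: swap(0,3), lo=1 mid=4 ⇒ [3,6,6,6,9,3,6,9]
9>6: swap(4,6), hi=5 ⇒ [3,6,6,6,6,3,9,9]
6=6: mid=5
3<6: swap(1,5), lo=2 mid=6 ⇒ [3,3,6,6,6,6,9,9]
done. lo=2 hi=5; data=[3,3,6,6,6,6,9,9]

(2, 5)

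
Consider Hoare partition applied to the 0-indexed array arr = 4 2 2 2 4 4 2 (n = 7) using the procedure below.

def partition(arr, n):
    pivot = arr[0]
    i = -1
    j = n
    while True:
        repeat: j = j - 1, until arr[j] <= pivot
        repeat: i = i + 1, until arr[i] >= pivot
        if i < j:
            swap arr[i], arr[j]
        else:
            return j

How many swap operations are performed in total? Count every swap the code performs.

pivot=4
j stops at 6 (2), i stops at 0 (4); swap ⇒ 2 2 2 2 4 4 4
j stops at 5 (4), i stops at 4 (4); swap ⇒ 2 2 2 2 4 4 4
j stops at 4, i stops at 5; i≥j ⇒ return 4. arr=2 2 2 2 4 4 4

2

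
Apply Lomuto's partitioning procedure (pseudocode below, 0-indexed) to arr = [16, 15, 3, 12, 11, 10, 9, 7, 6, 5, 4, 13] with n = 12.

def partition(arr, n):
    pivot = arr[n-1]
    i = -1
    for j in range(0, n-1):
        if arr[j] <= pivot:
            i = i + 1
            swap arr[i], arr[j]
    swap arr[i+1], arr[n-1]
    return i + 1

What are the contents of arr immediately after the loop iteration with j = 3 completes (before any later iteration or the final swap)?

[3, 12, 16, 15, 11, 10, 9, 7, 6, 5, 4, 13]

pivot = arr[11] = 13; i = -1
j=0: arr[0]=16 > 13 → no swap
j=1: arr[1]=15 > 13 → no swap
j=2: arr[2]=3 ≤ 13 → i=0, swap arr[0],arr[2] → [3, 15, 16, 12, 11, 10, 9, 7, 6, 5, 4, 13]
j=3: arr[3]=12 ≤ 13 → i=1, swap arr[1],arr[3] → [3, 12, 16, 15, 11, 10, 9, 7, 6, 5, 4, 13]
(after j=3) arr = [3, 12, 16, 15, 11, 10, 9, 7, 6, 5, 4, 13]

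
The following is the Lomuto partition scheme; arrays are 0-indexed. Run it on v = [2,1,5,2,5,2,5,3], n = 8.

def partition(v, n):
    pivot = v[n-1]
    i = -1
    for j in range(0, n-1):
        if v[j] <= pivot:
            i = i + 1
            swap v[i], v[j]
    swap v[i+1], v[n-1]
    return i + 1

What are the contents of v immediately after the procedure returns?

pivot = v[7] = 3; i = -1
j=0: v[0]=2 ≤ 3 → i=0, swap v[0],v[0] (no change) → [2,1,5,2,5,2,5,3]
j=1: v[1]=1 ≤ 3 → i=1, swap v[1],v[1] (no change) → [2,1,5,2,5,2,5,3]
j=2: v[2]=5 > 3 → no swap
j=3: v[3]=2 ≤ 3 → i=2, swap v[2],v[3] → [2,1,2,5,5,2,5,3]
j=4: v[4]=5 > 3 → no swap
j=5: v[5]=2 ≤ 3 → i=3, swap v[3],v[5] → [2,1,2,2,5,5,5,3]
j=6: v[6]=5 > 3 → no swap
final swap v[4],v[7] → [2,1,2,2,3,5,5,5]; return 4

[2,1,2,2,3,5,5,5]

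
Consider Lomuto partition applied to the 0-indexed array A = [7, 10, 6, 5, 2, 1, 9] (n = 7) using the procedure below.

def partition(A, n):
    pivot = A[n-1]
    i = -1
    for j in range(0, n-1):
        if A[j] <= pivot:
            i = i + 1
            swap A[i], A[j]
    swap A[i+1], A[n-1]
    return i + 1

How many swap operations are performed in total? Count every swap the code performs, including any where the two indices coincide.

pivot = A[6] = 9; i = -1
j=0: A[0]=7 ≤ 9 → i=0, swap A[0],A[0] (no change) → [7, 10, 6, 5, 2, 1, 9]
j=1: A[1]=10 > 9 → no swap
j=2: A[2]=6 ≤ 9 → i=1, swap A[1],A[2] → [7, 6, 10, 5, 2, 1, 9]
j=3: A[3]=5 ≤ 9 → i=2, swap A[2],A[3] → [7, 6, 5, 10, 2, 1, 9]
j=4: A[4]=2 ≤ 9 → i=3, swap A[3],A[4] → [7, 6, 5, 2, 10, 1, 9]
j=5: A[5]=1 ≤ 9 → i=4, swap A[4],A[5] → [7, 6, 5, 2, 1, 10, 9]
final swap A[5],A[6] → [7, 6, 5, 2, 1, 9, 10]; return 5

6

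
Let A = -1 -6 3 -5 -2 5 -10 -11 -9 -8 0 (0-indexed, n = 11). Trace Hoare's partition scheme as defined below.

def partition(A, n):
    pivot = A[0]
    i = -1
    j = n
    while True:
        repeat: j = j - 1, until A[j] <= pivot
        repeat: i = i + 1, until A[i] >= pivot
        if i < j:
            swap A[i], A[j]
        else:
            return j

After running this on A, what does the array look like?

-8 -6 -9 -5 -2 -11 -10 5 3 -1 0

pivot=-1
j stops at 9 (-8), i stops at 0 (-1); swap ⇒ -8 -6 3 -5 -2 5 -10 -11 -9 -1 0
j stops at 8 (-9), i stops at 2 (3); swap ⇒ -8 -6 -9 -5 -2 5 -10 -11 3 -1 0
j stops at 7 (-11), i stops at 5 (5); swap ⇒ -8 -6 -9 -5 -2 -11 -10 5 3 -1 0
j stops at 6, i stops at 7; i≥j ⇒ return 6. A=-8 -6 -9 -5 -2 -11 -10 5 3 -1 0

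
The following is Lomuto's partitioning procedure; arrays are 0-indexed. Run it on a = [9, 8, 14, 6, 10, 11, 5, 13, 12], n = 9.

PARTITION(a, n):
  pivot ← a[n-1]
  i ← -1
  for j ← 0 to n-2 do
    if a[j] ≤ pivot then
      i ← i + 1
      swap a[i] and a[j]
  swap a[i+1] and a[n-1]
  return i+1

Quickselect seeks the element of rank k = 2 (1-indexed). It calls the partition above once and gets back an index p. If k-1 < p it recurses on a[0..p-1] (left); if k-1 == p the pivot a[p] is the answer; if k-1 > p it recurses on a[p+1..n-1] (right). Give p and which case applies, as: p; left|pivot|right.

6; left

pivot = a[8] = 12; i = -1
j=0: a[0]=9 ≤ 12 → i=0, swap a[0],a[0] (no change) → [9, 8, 14, 6, 10, 11, 5, 13, 12]
j=1: a[1]=8 ≤ 12 → i=1, swap a[1],a[1] (no change) → [9, 8, 14, 6, 10, 11, 5, 13, 12]
j=2: a[2]=14 > 12 → no swap
j=3: a[3]=6 ≤ 12 → i=2, swap a[2],a[3] → [9, 8, 6, 14, 10, 11, 5, 13, 12]
j=4: a[4]=10 ≤ 12 → i=3, swap a[3],a[4] → [9, 8, 6, 10, 14, 11, 5, 13, 12]
j=5: a[5]=11 ≤ 12 → i=4, swap a[4],a[5] → [9, 8, 6, 10, 11, 14, 5, 13, 12]
j=6: a[6]=5 ≤ 12 → i=5, swap a[5],a[6] → [9, 8, 6, 10, 11, 5, 14, 13, 12]
j=7: a[7]=13 > 12 → no swap
final swap a[6],a[8] → [9, 8, 6, 10, 11, 5, 12, 13, 14]; return 6
p = 6; k-1 = 1 < 6 ⇒ left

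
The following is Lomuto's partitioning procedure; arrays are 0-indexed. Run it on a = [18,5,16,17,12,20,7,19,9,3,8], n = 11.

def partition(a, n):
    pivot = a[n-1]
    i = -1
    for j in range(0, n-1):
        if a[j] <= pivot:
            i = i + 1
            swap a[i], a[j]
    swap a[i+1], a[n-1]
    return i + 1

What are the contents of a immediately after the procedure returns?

pivot = a[10] = 8; i = -1
j=0: a[0]=18 > 8 → no swap
j=1: a[1]=5 ≤ 8 → i=0, swap a[0],a[1] → [5,18,16,17,12,20,7,19,9,3,8]
j=2: a[2]=16 > 8 → no swap
j=3: a[3]=17 > 8 → no swap
j=4: a[4]=12 > 8 → no swap
j=5: a[5]=20 > 8 → no swap
j=6: a[6]=7 ≤ 8 → i=1, swap a[1],a[6] → [5,7,16,17,12,20,18,19,9,3,8]
j=7: a[7]=19 > 8 → no swap
j=8: a[8]=9 > 8 → no swap
j=9: a[9]=3 ≤ 8 → i=2, swap a[2],a[9] → [5,7,3,17,12,20,18,19,9,16,8]
final swap a[3],a[10] → [5,7,3,8,12,20,18,19,9,16,17]; return 3

[5,7,3,8,12,20,18,19,9,16,17]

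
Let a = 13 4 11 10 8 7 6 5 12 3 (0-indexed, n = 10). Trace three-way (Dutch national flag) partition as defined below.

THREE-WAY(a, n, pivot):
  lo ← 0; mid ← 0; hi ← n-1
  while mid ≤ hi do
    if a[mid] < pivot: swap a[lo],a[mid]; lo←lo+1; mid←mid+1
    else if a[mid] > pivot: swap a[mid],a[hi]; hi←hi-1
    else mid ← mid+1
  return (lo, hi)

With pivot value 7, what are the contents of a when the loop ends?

lo=0 mid=0 hi=9
13>7: swap(0,9), hi=8 ⇒ 3 4 11 10 8 7 6 5 12 13
3<7: swap(0,0), lo=1 mid=1 ⇒ 3 4 11 10 8 7 6 5 12 13
4<7: swap(1,1), lo=2 mid=2 ⇒ 3 4 11 10 8 7 6 5 12 13
11>7: swap(2,8), hi=7 ⇒ 3 4 12 10 8 7 6 5 11 13
12>7: swap(2,7), hi=6 ⇒ 3 4 5 10 8 7 6 12 11 13
5<7: swap(2,2), lo=3 mid=3 ⇒ 3 4 5 10 8 7 6 12 11 13
10>7: swap(3,6), hi=5 ⇒ 3 4 5 6 8 7 10 12 11 13
6<7: swap(3,3), lo=4 mid=4 ⇒ 3 4 5 6 8 7 10 12 11 13
8>7: swap(4,5), hi=4 ⇒ 3 4 5 6 7 8 10 12 11 13
7=7: mid=5
done. lo=4 hi=4; a=3 4 5 6 7 8 10 12 11 13

3 4 5 6 7 8 10 12 11 13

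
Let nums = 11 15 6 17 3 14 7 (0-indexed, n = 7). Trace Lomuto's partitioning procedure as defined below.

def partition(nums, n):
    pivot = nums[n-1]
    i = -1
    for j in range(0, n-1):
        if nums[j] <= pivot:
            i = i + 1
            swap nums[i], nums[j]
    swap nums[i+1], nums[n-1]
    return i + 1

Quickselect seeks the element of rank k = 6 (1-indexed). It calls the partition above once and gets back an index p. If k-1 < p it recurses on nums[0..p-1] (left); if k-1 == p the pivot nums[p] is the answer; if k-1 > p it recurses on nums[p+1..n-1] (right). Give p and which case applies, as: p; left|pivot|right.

pivot = nums[6] = 7; i = -1
j=0: nums[0]=11 > 7 → no swap
j=1: nums[1]=15 > 7 → no swap
j=2: nums[2]=6 ≤ 7 → i=0, swap nums[0],nums[2] → 6 15 11 17 3 14 7
j=3: nums[3]=17 > 7 → no swap
j=4: nums[4]=3 ≤ 7 → i=1, swap nums[1],nums[4] → 6 3 11 17 15 14 7
j=5: nums[5]=14 > 7 → no swap
final swap nums[2],nums[6] → 6 3 7 17 15 14 11; return 2
p = 2; k-1 = 5 > 2 ⇒ right

2; right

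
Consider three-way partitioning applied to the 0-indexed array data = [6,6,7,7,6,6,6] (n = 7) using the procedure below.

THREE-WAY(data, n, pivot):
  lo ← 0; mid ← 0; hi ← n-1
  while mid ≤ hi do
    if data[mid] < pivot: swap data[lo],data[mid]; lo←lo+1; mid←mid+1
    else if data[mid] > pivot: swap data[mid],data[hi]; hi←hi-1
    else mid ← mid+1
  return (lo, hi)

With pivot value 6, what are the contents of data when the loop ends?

[6,6,6,6,6,7,7]

pivot = 6; lo=0, mid=0, hi=6
data[mid]=6=6: mid=1
data[mid]=6=6: mid=2
data[mid]=7>6: swap data[2],data[6]; hi=5 → [6,6,6,7,6,6,7]
data[mid]=6=6: mid=3
data[mid]=7>6: swap data[3],data[5]; hi=4 → [6,6,6,6,6,7,7]
data[mid]=6=6: mid=4
data[mid]=6=6: mid=5
end: lo=0, hi=4; data = [6,6,6,6,6,7,7]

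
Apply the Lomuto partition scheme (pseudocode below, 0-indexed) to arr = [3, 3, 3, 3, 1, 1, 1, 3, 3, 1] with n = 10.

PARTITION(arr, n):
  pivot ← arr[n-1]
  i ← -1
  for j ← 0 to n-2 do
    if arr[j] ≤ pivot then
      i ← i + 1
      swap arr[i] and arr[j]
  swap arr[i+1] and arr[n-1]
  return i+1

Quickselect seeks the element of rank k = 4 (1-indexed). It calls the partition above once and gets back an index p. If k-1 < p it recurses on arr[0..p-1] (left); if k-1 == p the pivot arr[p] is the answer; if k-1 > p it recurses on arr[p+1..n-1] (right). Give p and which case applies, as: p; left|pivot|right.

pivot=1, i=-1
j=0: 3>1, skip
j=1: 3>1, skip
j=2: 3>1, skip
j=3: 3>1, skip
j=4: 1≤1, i=0, swap(0,4) ⇒ [1, 3, 3, 3, 3, 1, 1, 3, 3, 1]
j=5: 1≤1, i=1, swap(1,5) ⇒ [1, 1, 3, 3, 3, 3, 1, 3, 3, 1]
j=6: 1≤1, i=2, swap(2,6) ⇒ [1, 1, 1, 3, 3, 3, 3, 3, 3, 1]
j=7: 3>1, skip
j=8: 3>1, skip
swap(3,9) ⇒ [1, 1, 1, 1, 3, 3, 3, 3, 3, 3]; return 3
p = 3; k-1 = 3 == 3 ⇒ pivot

3; pivot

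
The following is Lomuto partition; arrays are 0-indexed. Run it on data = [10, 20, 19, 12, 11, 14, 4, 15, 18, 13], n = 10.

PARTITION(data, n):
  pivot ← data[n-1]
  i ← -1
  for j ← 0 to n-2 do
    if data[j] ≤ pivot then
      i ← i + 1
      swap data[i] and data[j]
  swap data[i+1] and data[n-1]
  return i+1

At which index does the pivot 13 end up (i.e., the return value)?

4

pivot=13, i=-1
j=0: 10≤13, i=0, swap(0,0) ⇒ [10, 20, 19, 12, 11, 14, 4, 15, 18, 13]
j=1: 20>13, skip
j=2: 19>13, skip
j=3: 12≤13, i=1, swap(1,3) ⇒ [10, 12, 19, 20, 11, 14, 4, 15, 18, 13]
j=4: 11≤13, i=2, swap(2,4) ⇒ [10, 12, 11, 20, 19, 14, 4, 15, 18, 13]
j=5: 14>13, skip
j=6: 4≤13, i=3, swap(3,6) ⇒ [10, 12, 11, 4, 19, 14, 20, 15, 18, 13]
j=7: 15>13, skip
j=8: 18>13, skip
swap(4,9) ⇒ [10, 12, 11, 4, 13, 14, 20, 15, 18, 19]; return 4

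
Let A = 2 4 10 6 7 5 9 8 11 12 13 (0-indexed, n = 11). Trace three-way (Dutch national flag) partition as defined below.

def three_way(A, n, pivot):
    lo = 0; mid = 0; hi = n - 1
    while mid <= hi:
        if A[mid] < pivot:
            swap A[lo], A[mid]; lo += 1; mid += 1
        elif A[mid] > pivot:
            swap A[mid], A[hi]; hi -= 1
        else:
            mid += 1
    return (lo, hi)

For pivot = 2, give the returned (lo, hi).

(0, 0)

pivot = 2; lo=0, mid=0, hi=10
A[mid]=2=2: mid=1
A[mid]=4>2: swap A[1],A[10]; hi=9 → 2 13 10 6 7 5 9 8 11 12 4
A[mid]=13>2: swap A[1],A[9]; hi=8 → 2 12 10 6 7 5 9 8 11 13 4
A[mid]=12>2: swap A[1],A[8]; hi=7 → 2 11 10 6 7 5 9 8 12 13 4
A[mid]=11>2: swap A[1],A[7]; hi=6 → 2 8 10 6 7 5 9 11 12 13 4
A[mid]=8>2: swap A[1],A[6]; hi=5 → 2 9 10 6 7 5 8 11 12 13 4
A[mid]=9>2: swap A[1],A[5]; hi=4 → 2 5 10 6 7 9 8 11 12 13 4
A[mid]=5>2: swap A[1],A[4]; hi=3 → 2 7 10 6 5 9 8 11 12 13 4
A[mid]=7>2: swap A[1],A[3]; hi=2 → 2 6 10 7 5 9 8 11 12 13 4
A[mid]=6>2: swap A[1],A[2]; hi=1 → 2 10 6 7 5 9 8 11 12 13 4
A[mid]=10>2: swap A[1],A[1]; hi=0 → 2 10 6 7 5 9 8 11 12 13 4
end: lo=0, hi=0; A = 2 10 6 7 5 9 8 11 12 13 4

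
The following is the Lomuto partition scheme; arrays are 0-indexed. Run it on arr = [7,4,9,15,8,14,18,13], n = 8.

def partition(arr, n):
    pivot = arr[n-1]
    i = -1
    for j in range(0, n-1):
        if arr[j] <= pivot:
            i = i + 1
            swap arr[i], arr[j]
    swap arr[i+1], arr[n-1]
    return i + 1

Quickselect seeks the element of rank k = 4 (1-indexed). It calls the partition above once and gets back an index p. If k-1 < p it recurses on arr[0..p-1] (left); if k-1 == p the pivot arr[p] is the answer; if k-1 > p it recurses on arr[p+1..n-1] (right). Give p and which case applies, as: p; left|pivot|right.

pivot=13, i=-1
j=0: 7≤13, i=0, swap(0,0) ⇒ [7,4,9,15,8,14,18,13]
j=1: 4≤13, i=1, swap(1,1) ⇒ [7,4,9,15,8,14,18,13]
j=2: 9≤13, i=2, swap(2,2) ⇒ [7,4,9,15,8,14,18,13]
j=3: 15>13, skip
j=4: 8≤13, i=3, swap(3,4) ⇒ [7,4,9,8,15,14,18,13]
j=5: 14>13, skip
j=6: 18>13, skip
swap(4,7) ⇒ [7,4,9,8,13,14,18,15]; return 4
p = 4; k-1 = 3 < 4 ⇒ left

4; left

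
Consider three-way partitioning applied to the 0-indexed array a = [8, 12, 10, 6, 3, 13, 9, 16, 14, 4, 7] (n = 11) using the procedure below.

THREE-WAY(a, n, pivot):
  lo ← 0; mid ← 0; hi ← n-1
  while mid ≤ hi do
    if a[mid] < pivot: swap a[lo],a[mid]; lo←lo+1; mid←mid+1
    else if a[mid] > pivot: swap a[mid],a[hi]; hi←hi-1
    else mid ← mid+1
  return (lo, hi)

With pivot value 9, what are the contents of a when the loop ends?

[8, 7, 4, 6, 3, 9, 16, 14, 13, 10, 12]

pivot = 9; lo=0, mid=0, hi=10
a[mid]=8<9: swap a[0],a[0]; lo=1,mid=1 → [8, 12, 10, 6, 3, 13, 9, 16, 14, 4, 7]
a[mid]=12>9: swap a[1],a[10]; hi=9 → [8, 7, 10, 6, 3, 13, 9, 16, 14, 4, 12]
a[mid]=7<9: swap a[1],a[1]; lo=2,mid=2 → [8, 7, 10, 6, 3, 13, 9, 16, 14, 4, 12]
a[mid]=10>9: swap a[2],a[9]; hi=8 → [8, 7, 4, 6, 3, 13, 9, 16, 14, 10, 12]
a[mid]=4<9: swap a[2],a[2]; lo=3,mid=3 → [8, 7, 4, 6, 3, 13, 9, 16, 14, 10, 12]
a[mid]=6<9: swap a[3],a[3]; lo=4,mid=4 → [8, 7, 4, 6, 3, 13, 9, 16, 14, 10, 12]
a[mid]=3<9: swap a[4],a[4]; lo=5,mid=5 → [8, 7, 4, 6, 3, 13, 9, 16, 14, 10, 12]
a[mid]=13>9: swap a[5],a[8]; hi=7 → [8, 7, 4, 6, 3, 14, 9, 16, 13, 10, 12]
a[mid]=14>9: swap a[5],a[7]; hi=6 → [8, 7, 4, 6, 3, 16, 9, 14, 13, 10, 12]
a[mid]=16>9: swap a[5],a[6]; hi=5 → [8, 7, 4, 6, 3, 9, 16, 14, 13, 10, 12]
a[mid]=9=9: mid=6
end: lo=5, hi=5; a = [8, 7, 4, 6, 3, 9, 16, 14, 13, 10, 12]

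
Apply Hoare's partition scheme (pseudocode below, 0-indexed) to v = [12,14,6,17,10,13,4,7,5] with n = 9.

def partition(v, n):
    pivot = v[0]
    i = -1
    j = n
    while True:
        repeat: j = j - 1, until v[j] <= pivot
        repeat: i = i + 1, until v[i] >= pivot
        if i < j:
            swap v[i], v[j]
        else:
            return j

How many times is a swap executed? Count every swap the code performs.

pivot=12
j stops at 8 (5), i stops at 0 (12); swap ⇒ [5,14,6,17,10,13,4,7,12]
j stops at 7 (7), i stops at 1 (14); swap ⇒ [5,7,6,17,10,13,4,14,12]
j stops at 6 (4), i stops at 3 (17); swap ⇒ [5,7,6,4,10,13,17,14,12]
j stops at 4, i stops at 5; i≥j ⇒ return 4. v=[5,7,6,4,10,13,17,14,12]

3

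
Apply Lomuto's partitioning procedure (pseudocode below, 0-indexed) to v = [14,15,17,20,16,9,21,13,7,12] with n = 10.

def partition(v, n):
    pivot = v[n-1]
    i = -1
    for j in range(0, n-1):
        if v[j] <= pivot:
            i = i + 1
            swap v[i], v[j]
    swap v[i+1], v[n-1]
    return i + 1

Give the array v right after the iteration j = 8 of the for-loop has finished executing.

[9,7,17,20,16,14,21,13,15,12]

pivot = v[9] = 12; i = -1
j=0: v[0]=14 > 12 → no swap
j=1: v[1]=15 > 12 → no swap
j=2: v[2]=17 > 12 → no swap
j=3: v[3]=20 > 12 → no swap
j=4: v[4]=16 > 12 → no swap
j=5: v[5]=9 ≤ 12 → i=0, swap v[0],v[5] → [9,15,17,20,16,14,21,13,7,12]
j=6: v[6]=21 > 12 → no swap
j=7: v[7]=13 > 12 → no swap
j=8: v[8]=7 ≤ 12 → i=1, swap v[1],v[8] → [9,7,17,20,16,14,21,13,15,12]
(after j=8) v = [9,7,17,20,16,14,21,13,15,12]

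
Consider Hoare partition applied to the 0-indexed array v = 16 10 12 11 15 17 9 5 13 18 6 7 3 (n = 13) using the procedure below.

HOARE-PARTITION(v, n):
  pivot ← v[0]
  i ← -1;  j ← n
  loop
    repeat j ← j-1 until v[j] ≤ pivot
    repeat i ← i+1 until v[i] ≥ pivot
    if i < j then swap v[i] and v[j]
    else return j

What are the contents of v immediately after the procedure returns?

pivot = v[0] = 16; i = -1, j = 13
j→12 (v[12]=3≤16), i→0 (v[0]=16≥16); i<j, swap → 3 10 12 11 15 17 9 5 13 18 6 7 16
j→11 (v[11]=7≤16), i→5 (v[5]=17≥16); i<j, swap → 3 10 12 11 15 7 9 5 13 18 6 17 16
j→10 (v[10]=6≤16), i→9 (v[9]=18≥16); i<j, swap → 3 10 12 11 15 7 9 5 13 6 18 17 16
j→9, i→10; i≥j, return j=9. v = 3 10 12 11 15 7 9 5 13 6 18 17 16

3 10 12 11 15 7 9 5 13 6 18 17 16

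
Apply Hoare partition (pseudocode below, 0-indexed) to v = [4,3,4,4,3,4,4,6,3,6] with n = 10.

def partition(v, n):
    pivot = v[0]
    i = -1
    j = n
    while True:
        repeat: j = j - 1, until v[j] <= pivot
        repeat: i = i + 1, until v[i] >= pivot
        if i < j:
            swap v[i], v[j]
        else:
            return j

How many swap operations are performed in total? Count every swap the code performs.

pivot = v[0] = 4; i = -1, j = 10
j→8 (v[8]=3≤4), i→0 (v[0]=4≥4); i<j, swap → [3,3,4,4,3,4,4,6,4,6]
j→6 (v[6]=4≤4), i→2 (v[2]=4≥4); i<j, swap → [3,3,4,4,3,4,4,6,4,6]
j→5 (v[5]=4≤4), i→3 (v[3]=4≥4); i<j, swap → [3,3,4,4,3,4,4,6,4,6]
j→4, i→5; i≥j, return j=4. v = [3,3,4,4,3,4,4,6,4,6]

3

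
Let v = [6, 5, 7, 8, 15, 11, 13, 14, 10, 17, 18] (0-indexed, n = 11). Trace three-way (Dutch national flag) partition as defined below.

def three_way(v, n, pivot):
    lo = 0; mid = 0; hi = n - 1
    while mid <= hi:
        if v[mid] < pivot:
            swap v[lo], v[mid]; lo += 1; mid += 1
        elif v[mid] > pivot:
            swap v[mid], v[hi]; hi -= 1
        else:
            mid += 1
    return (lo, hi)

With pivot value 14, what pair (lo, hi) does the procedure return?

(7, 7)

pivot = 14; lo=0, mid=0, hi=10
v[mid]=6<14: swap v[0],v[0]; lo=1,mid=1 → [6, 5, 7, 8, 15, 11, 13, 14, 10, 17, 18]
v[mid]=5<14: swap v[1],v[1]; lo=2,mid=2 → [6, 5, 7, 8, 15, 11, 13, 14, 10, 17, 18]
v[mid]=7<14: swap v[2],v[2]; lo=3,mid=3 → [6, 5, 7, 8, 15, 11, 13, 14, 10, 17, 18]
v[mid]=8<14: swap v[3],v[3]; lo=4,mid=4 → [6, 5, 7, 8, 15, 11, 13, 14, 10, 17, 18]
v[mid]=15>14: swap v[4],v[10]; hi=9 → [6, 5, 7, 8, 18, 11, 13, 14, 10, 17, 15]
v[mid]=18>14: swap v[4],v[9]; hi=8 → [6, 5, 7, 8, 17, 11, 13, 14, 10, 18, 15]
v[mid]=17>14: swap v[4],v[8]; hi=7 → [6, 5, 7, 8, 10, 11, 13, 14, 17, 18, 15]
v[mid]=10<14: swap v[4],v[4]; lo=5,mid=5 → [6, 5, 7, 8, 10, 11, 13, 14, 17, 18, 15]
v[mid]=11<14: swap v[5],v[5]; lo=6,mid=6 → [6, 5, 7, 8, 10, 11, 13, 14, 17, 18, 15]
v[mid]=13<14: swap v[6],v[6]; lo=7,mid=7 → [6, 5, 7, 8, 10, 11, 13, 14, 17, 18, 15]
v[mid]=14=14: mid=8
end: lo=7, hi=7; v = [6, 5, 7, 8, 10, 11, 13, 14, 17, 18, 15]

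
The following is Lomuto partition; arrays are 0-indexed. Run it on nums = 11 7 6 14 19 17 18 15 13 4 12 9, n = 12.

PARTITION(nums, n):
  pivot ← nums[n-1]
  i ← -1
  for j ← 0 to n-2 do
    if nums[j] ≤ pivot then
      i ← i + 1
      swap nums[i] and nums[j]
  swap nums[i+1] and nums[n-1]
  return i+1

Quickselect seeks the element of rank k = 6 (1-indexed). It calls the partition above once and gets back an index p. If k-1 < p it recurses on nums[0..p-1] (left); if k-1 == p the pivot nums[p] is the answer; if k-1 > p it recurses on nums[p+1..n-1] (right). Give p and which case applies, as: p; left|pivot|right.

pivot = nums[11] = 9; i = -1
j=0: nums[0]=11 > 9 → no swap
j=1: nums[1]=7 ≤ 9 → i=0, swap nums[0],nums[1] → 7 11 6 14 19 17 18 15 13 4 12 9
j=2: nums[2]=6 ≤ 9 → i=1, swap nums[1],nums[2] → 7 6 11 14 19 17 18 15 13 4 12 9
j=3: nums[3]=14 > 9 → no swap
j=4: nums[4]=19 > 9 → no swap
j=5: nums[5]=17 > 9 → no swap
j=6: nums[6]=18 > 9 → no swap
j=7: nums[7]=15 > 9 → no swap
j=8: nums[8]=13 > 9 → no swap
j=9: nums[9]=4 ≤ 9 → i=2, swap nums[2],nums[9] → 7 6 4 14 19 17 18 15 13 11 12 9
j=10: nums[10]=12 > 9 → no swap
final swap nums[3],nums[11] → 7 6 4 9 19 17 18 15 13 11 12 14; return 3
p = 3; k-1 = 5 > 3 ⇒ right

3; right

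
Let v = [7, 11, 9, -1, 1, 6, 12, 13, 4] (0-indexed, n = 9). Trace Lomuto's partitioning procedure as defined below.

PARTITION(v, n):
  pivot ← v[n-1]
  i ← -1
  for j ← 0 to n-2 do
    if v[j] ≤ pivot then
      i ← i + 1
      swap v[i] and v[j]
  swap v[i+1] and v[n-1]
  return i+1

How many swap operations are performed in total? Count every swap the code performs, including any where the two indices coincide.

3

pivot=4, i=-1
j=0: 7>4, skip
j=1: 11>4, skip
j=2: 9>4, skip
j=3: -1≤4, i=0, swap(0,3) ⇒ [-1, 11, 9, 7, 1, 6, 12, 13, 4]
j=4: 1≤4, i=1, swap(1,4) ⇒ [-1, 1, 9, 7, 11, 6, 12, 13, 4]
j=5: 6>4, skip
j=6: 12>4, skip
j=7: 13>4, skip
swap(2,8) ⇒ [-1, 1, 4, 7, 11, 6, 12, 13, 9]; return 2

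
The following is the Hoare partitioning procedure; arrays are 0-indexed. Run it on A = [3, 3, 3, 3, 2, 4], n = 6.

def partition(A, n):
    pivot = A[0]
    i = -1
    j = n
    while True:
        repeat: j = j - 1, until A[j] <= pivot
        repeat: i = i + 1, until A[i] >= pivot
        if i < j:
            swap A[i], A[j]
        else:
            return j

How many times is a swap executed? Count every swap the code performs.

2

pivot=3
j stops at 4 (2), i stops at 0 (3); swap ⇒ [2, 3, 3, 3, 3, 4]
j stops at 3 (3), i stops at 1 (3); swap ⇒ [2, 3, 3, 3, 3, 4]
j stops at 2, i stops at 2; i≥j ⇒ return 2. A=[2, 3, 3, 3, 3, 4]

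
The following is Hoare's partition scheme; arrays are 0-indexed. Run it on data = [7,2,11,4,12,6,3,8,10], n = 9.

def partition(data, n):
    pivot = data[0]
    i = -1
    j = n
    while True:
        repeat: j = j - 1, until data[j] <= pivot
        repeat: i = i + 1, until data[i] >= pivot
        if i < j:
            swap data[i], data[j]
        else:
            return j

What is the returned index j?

3

pivot = data[0] = 7; i = -1, j = 9
j→6 (data[6]=3≤7), i→0 (data[0]=7≥7); i<j, swap → [3,2,11,4,12,6,7,8,10]
j→5 (data[5]=6≤7), i→2 (data[2]=11≥7); i<j, swap → [3,2,6,4,12,11,7,8,10]
j→3, i→4; i≥j, return j=3. data = [3,2,6,4,12,11,7,8,10]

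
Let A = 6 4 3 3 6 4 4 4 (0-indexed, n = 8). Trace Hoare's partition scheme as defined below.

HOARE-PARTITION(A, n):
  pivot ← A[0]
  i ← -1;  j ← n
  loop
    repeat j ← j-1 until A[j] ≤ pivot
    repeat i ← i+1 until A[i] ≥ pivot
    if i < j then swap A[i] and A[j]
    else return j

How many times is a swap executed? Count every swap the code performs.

2

pivot=6
j stops at 7 (4), i stops at 0 (6); swap ⇒ 4 4 3 3 6 4 4 6
j stops at 6 (4), i stops at 4 (6); swap ⇒ 4 4 3 3 4 4 6 6
j stops at 5, i stops at 6; i≥j ⇒ return 5. A=4 4 3 3 4 4 6 6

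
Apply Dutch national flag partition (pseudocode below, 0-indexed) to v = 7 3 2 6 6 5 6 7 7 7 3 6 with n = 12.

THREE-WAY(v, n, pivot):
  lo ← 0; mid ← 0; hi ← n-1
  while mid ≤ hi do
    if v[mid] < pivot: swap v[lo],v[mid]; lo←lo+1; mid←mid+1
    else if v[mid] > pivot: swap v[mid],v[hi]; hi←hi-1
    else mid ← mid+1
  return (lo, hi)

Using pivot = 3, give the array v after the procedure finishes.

2 3 3 6 5 6 7 7 7 6 6 7

lo=0 mid=0 hi=11
7>3: swap(0,11), hi=10 ⇒ 6 3 2 6 6 5 6 7 7 7 3 7
6>3: swap(0,10), hi=9 ⇒ 3 3 2 6 6 5 6 7 7 7 6 7
3=3: mid=1
3=3: mid=2
2<3: swap(0,2), lo=1 mid=3 ⇒ 2 3 3 6 6 5 6 7 7 7 6 7
6>3: swap(3,9), hi=8 ⇒ 2 3 3 7 6 5 6 7 7 6 6 7
7>3: swap(3,8), hi=7 ⇒ 2 3 3 7 6 5 6 7 7 6 6 7
7>3: swap(3,7), hi=6 ⇒ 2 3 3 7 6 5 6 7 7 6 6 7
7>3: swap(3,6), hi=5 ⇒ 2 3 3 6 6 5 7 7 7 6 6 7
6>3: swap(3,5), hi=4 ⇒ 2 3 3 5 6 6 7 7 7 6 6 7
5>3: swap(3,4), hi=3 ⇒ 2 3 3 6 5 6 7 7 7 6 6 7
6>3: swap(3,3), hi=2 ⇒ 2 3 3 6 5 6 7 7 7 6 6 7
done. lo=1 hi=2; v=2 3 3 6 5 6 7 7 7 6 6 7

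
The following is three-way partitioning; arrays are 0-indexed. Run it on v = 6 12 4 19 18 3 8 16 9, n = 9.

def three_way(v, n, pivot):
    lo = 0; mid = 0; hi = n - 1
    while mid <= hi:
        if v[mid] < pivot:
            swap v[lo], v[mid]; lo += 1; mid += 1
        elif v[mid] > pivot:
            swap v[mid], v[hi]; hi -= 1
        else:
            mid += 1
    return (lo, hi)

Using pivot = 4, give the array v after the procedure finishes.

3 4 19 18 12 8 16 9 6

pivot = 4; lo=0, mid=0, hi=8
v[mid]=6>4: swap v[0],v[8]; hi=7 → 9 12 4 19 18 3 8 16 6
v[mid]=9>4: swap v[0],v[7]; hi=6 → 16 12 4 19 18 3 8 9 6
v[mid]=16>4: swap v[0],v[6]; hi=5 → 8 12 4 19 18 3 16 9 6
v[mid]=8>4: swap v[0],v[5]; hi=4 → 3 12 4 19 18 8 16 9 6
v[mid]=3<4: swap v[0],v[0]; lo=1,mid=1 → 3 12 4 19 18 8 16 9 6
v[mid]=12>4: swap v[1],v[4]; hi=3 → 3 18 4 19 12 8 16 9 6
v[mid]=18>4: swap v[1],v[3]; hi=2 → 3 19 4 18 12 8 16 9 6
v[mid]=19>4: swap v[1],v[2]; hi=1 → 3 4 19 18 12 8 16 9 6
v[mid]=4=4: mid=2
end: lo=1, hi=1; v = 3 4 19 18 12 8 16 9 6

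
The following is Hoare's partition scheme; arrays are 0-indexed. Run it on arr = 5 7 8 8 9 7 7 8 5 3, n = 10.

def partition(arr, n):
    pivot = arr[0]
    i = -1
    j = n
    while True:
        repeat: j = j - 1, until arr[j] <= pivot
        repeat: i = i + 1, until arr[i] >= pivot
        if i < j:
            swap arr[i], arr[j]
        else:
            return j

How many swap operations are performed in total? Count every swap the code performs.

pivot=5
j stops at 9 (3), i stops at 0 (5); swap ⇒ 3 7 8 8 9 7 7 8 5 5
j stops at 8 (5), i stops at 1 (7); swap ⇒ 3 5 8 8 9 7 7 8 7 5
j stops at 1, i stops at 2; i≥j ⇒ return 1. arr=3 5 8 8 9 7 7 8 7 5

2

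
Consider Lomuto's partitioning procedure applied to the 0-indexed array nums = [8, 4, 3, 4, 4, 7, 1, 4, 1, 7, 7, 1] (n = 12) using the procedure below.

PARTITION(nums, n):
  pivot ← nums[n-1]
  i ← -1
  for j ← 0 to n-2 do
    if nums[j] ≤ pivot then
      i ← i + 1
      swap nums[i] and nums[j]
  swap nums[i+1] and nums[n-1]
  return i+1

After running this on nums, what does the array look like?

[1, 1, 1, 4, 4, 7, 8, 4, 4, 7, 7, 3]

pivot=1, i=-1
j=0: 8>1, skip
j=1: 4>1, skip
j=2: 3>1, skip
j=3: 4>1, skip
j=4: 4>1, skip
j=5: 7>1, skip
j=6: 1≤1, i=0, swap(0,6) ⇒ [1, 4, 3, 4, 4, 7, 8, 4, 1, 7, 7, 1]
j=7: 4>1, skip
j=8: 1≤1, i=1, swap(1,8) ⇒ [1, 1, 3, 4, 4, 7, 8, 4, 4, 7, 7, 1]
j=9: 7>1, skip
j=10: 7>1, skip
swap(2,11) ⇒ [1, 1, 1, 4, 4, 7, 8, 4, 4, 7, 7, 3]; return 2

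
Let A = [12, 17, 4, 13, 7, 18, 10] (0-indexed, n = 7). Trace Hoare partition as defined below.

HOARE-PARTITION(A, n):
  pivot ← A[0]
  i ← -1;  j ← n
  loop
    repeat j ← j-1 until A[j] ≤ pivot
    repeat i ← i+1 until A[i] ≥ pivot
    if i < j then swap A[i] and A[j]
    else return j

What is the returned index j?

pivot=12
j stops at 6 (10), i stops at 0 (12); swap ⇒ [10, 17, 4, 13, 7, 18, 12]
j stops at 4 (7), i stops at 1 (17); swap ⇒ [10, 7, 4, 13, 17, 18, 12]
j stops at 2, i stops at 3; i≥j ⇒ return 2. A=[10, 7, 4, 13, 17, 18, 12]

2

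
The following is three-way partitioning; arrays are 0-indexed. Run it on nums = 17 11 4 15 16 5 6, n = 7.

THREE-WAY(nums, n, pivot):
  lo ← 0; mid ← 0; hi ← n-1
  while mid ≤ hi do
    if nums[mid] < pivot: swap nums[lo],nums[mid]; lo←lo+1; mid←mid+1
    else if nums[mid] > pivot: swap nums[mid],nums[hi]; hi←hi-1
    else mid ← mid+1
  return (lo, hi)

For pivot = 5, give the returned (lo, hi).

(1, 1)

pivot = 5; lo=0, mid=0, hi=6
nums[mid]=17>5: swap nums[0],nums[6]; hi=5 → 6 11 4 15 16 5 17
nums[mid]=6>5: swap nums[0],nums[5]; hi=4 → 5 11 4 15 16 6 17
nums[mid]=5=5: mid=1
nums[mid]=11>5: swap nums[1],nums[4]; hi=3 → 5 16 4 15 11 6 17
nums[mid]=16>5: swap nums[1],nums[3]; hi=2 → 5 15 4 16 11 6 17
nums[mid]=15>5: swap nums[1],nums[2]; hi=1 → 5 4 15 16 11 6 17
nums[mid]=4<5: swap nums[0],nums[1]; lo=1,mid=2 → 4 5 15 16 11 6 17
end: lo=1, hi=1; nums = 4 5 15 16 11 6 17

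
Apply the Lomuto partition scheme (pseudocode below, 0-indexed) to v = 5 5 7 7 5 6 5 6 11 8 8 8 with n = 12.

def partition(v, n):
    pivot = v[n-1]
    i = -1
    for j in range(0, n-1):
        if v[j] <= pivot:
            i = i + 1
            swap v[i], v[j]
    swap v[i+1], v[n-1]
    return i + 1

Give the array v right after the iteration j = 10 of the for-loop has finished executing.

pivot=8, i=-1
j=0: 5≤8, i=0, swap(0,0) ⇒ 5 5 7 7 5 6 5 6 11 8 8 8
j=1: 5≤8, i=1, swap(1,1) ⇒ 5 5 7 7 5 6 5 6 11 8 8 8
j=2: 7≤8, i=2, swap(2,2) ⇒ 5 5 7 7 5 6 5 6 11 8 8 8
j=3: 7≤8, i=3, swap(3,3) ⇒ 5 5 7 7 5 6 5 6 11 8 8 8
j=4: 5≤8, i=4, swap(4,4) ⇒ 5 5 7 7 5 6 5 6 11 8 8 8
j=5: 6≤8, i=5, swap(5,5) ⇒ 5 5 7 7 5 6 5 6 11 8 8 8
j=6: 5≤8, i=6, swap(6,6) ⇒ 5 5 7 7 5 6 5 6 11 8 8 8
j=7: 6≤8, i=7, swap(7,7) ⇒ 5 5 7 7 5 6 5 6 11 8 8 8
j=8: 11>8, skip
j=9: 8≤8, i=8, swap(8,9) ⇒ 5 5 7 7 5 6 5 6 8 11 8 8
j=10: 8≤8, i=9, swap(9,10) ⇒ 5 5 7 7 5 6 5 6 8 8 11 8
(after j=10) v = 5 5 7 7 5 6 5 6 8 8 11 8

5 5 7 7 5 6 5 6 8 8 11 8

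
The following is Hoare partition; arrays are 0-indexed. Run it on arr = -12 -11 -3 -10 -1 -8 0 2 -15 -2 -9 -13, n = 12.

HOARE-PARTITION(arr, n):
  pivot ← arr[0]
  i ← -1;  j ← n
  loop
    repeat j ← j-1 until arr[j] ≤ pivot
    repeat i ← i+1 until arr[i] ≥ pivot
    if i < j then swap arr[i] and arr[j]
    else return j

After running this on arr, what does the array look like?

-13 -15 -3 -10 -1 -8 0 2 -11 -2 -9 -12

pivot=-12
j stops at 11 (-13), i stops at 0 (-12); swap ⇒ -13 -11 -3 -10 -1 -8 0 2 -15 -2 -9 -12
j stops at 8 (-15), i stops at 1 (-11); swap ⇒ -13 -15 -3 -10 -1 -8 0 2 -11 -2 -9 -12
j stops at 1, i stops at 2; i≥j ⇒ return 1. arr=-13 -15 -3 -10 -1 -8 0 2 -11 -2 -9 -12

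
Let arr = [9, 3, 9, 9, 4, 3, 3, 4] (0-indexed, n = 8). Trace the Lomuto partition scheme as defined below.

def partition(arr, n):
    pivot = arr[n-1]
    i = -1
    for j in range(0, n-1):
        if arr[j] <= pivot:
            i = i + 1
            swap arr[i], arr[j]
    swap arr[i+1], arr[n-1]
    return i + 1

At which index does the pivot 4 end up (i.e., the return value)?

4

pivot=4, i=-1
j=0: 9>4, skip
j=1: 3≤4, i=0, swap(0,1) ⇒ [3, 9, 9, 9, 4, 3, 3, 4]
j=2: 9>4, skip
j=3: 9>4, skip
j=4: 4≤4, i=1, swap(1,4) ⇒ [3, 4, 9, 9, 9, 3, 3, 4]
j=5: 3≤4, i=2, swap(2,5) ⇒ [3, 4, 3, 9, 9, 9, 3, 4]
j=6: 3≤4, i=3, swap(3,6) ⇒ [3, 4, 3, 3, 9, 9, 9, 4]
swap(4,7) ⇒ [3, 4, 3, 3, 4, 9, 9, 9]; return 4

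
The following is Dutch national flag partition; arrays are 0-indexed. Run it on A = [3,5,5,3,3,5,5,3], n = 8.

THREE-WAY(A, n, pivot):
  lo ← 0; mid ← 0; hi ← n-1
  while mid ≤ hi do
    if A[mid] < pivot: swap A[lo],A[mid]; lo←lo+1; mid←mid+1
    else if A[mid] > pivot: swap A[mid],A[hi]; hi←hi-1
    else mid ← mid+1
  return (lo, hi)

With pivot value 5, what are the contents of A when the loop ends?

pivot = 5; lo=0, mid=0, hi=7
A[mid]=3<5: swap A[0],A[0]; lo=1,mid=1 → [3,5,5,3,3,5,5,3]
A[mid]=5=5: mid=2
A[mid]=5=5: mid=3
A[mid]=3<5: swap A[1],A[3]; lo=2,mid=4 → [3,3,5,5,3,5,5,3]
A[mid]=3<5: swap A[2],A[4]; lo=3,mid=5 → [3,3,3,5,5,5,5,3]
A[mid]=5=5: mid=6
A[mid]=5=5: mid=7
A[mid]=3<5: swap A[3],A[7]; lo=4,mid=8 → [3,3,3,3,5,5,5,5]
end: lo=4, hi=7; A = [3,3,3,3,5,5,5,5]

[3,3,3,3,5,5,5,5]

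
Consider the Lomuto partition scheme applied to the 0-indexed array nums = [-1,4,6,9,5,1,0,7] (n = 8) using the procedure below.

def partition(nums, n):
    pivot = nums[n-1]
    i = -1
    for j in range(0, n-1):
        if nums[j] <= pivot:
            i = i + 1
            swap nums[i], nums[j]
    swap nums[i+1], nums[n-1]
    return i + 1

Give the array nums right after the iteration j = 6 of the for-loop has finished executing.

pivot=7, i=-1
j=0: -1≤7, i=0, swap(0,0) ⇒ [-1,4,6,9,5,1,0,7]
j=1: 4≤7, i=1, swap(1,1) ⇒ [-1,4,6,9,5,1,0,7]
j=2: 6≤7, i=2, swap(2,2) ⇒ [-1,4,6,9,5,1,0,7]
j=3: 9>7, skip
j=4: 5≤7, i=3, swap(3,4) ⇒ [-1,4,6,5,9,1,0,7]
j=5: 1≤7, i=4, swap(4,5) ⇒ [-1,4,6,5,1,9,0,7]
j=6: 0≤7, i=5, swap(5,6) ⇒ [-1,4,6,5,1,0,9,7]
(after j=6) nums = [-1,4,6,5,1,0,9,7]

[-1,4,6,5,1,0,9,7]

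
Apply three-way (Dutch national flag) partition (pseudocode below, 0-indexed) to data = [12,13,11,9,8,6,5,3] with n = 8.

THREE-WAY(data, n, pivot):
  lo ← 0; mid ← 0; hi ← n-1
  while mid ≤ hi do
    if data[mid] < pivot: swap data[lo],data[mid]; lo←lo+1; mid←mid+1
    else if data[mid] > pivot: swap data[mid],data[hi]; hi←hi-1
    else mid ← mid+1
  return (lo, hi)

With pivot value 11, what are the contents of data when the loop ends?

[3,5,9,8,6,11,13,12]

pivot = 11; lo=0, mid=0, hi=7
data[mid]=12>11: swap data[0],data[7]; hi=6 → [3,13,11,9,8,6,5,12]
data[mid]=3<11: swap data[0],data[0]; lo=1,mid=1 → [3,13,11,9,8,6,5,12]
data[mid]=13>11: swap data[1],data[6]; hi=5 → [3,5,11,9,8,6,13,12]
data[mid]=5<11: swap data[1],data[1]; lo=2,mid=2 → [3,5,11,9,8,6,13,12]
data[mid]=11=11: mid=3
data[mid]=9<11: swap data[2],data[3]; lo=3,mid=4 → [3,5,9,11,8,6,13,12]
data[mid]=8<11: swap data[3],data[4]; lo=4,mid=5 → [3,5,9,8,11,6,13,12]
data[mid]=6<11: swap data[4],data[5]; lo=5,mid=6 → [3,5,9,8,6,11,13,12]
end: lo=5, hi=5; data = [3,5,9,8,6,11,13,12]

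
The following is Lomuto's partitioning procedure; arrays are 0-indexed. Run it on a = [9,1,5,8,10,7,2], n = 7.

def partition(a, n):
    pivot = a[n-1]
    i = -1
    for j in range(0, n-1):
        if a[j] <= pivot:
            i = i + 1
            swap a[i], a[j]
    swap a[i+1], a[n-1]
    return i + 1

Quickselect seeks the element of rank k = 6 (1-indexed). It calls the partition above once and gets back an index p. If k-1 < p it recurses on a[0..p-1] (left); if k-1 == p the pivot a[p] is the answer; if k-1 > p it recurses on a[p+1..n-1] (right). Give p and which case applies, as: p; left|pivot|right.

pivot = a[6] = 2; i = -1
j=0: a[0]=9 > 2 → no swap
j=1: a[1]=1 ≤ 2 → i=0, swap a[0],a[1] → [1,9,5,8,10,7,2]
j=2: a[2]=5 > 2 → no swap
j=3: a[3]=8 > 2 → no swap
j=4: a[4]=10 > 2 → no swap
j=5: a[5]=7 > 2 → no swap
final swap a[1],a[6] → [1,2,5,8,10,7,9]; return 1
p = 1; k-1 = 5 > 1 ⇒ right

1; right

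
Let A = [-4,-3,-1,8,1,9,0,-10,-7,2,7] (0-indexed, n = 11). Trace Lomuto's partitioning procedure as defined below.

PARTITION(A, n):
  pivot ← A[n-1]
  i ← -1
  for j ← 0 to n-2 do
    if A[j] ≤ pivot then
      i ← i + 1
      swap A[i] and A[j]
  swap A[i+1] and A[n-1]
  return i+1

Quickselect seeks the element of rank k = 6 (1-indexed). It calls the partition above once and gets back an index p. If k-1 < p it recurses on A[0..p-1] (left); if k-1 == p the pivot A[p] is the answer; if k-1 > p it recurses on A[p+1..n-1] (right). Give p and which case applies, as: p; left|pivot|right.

pivot = A[10] = 7; i = -1
j=0: A[0]=-4 ≤ 7 → i=0, swap A[0],A[0] (no change) → [-4,-3,-1,8,1,9,0,-10,-7,2,7]
j=1: A[1]=-3 ≤ 7 → i=1, swap A[1],A[1] (no change) → [-4,-3,-1,8,1,9,0,-10,-7,2,7]
j=2: A[2]=-1 ≤ 7 → i=2, swap A[2],A[2] (no change) → [-4,-3,-1,8,1,9,0,-10,-7,2,7]
j=3: A[3]=8 > 7 → no swap
j=4: A[4]=1 ≤ 7 → i=3, swap A[3],A[4] → [-4,-3,-1,1,8,9,0,-10,-7,2,7]
j=5: A[5]=9 > 7 → no swap
j=6: A[6]=0 ≤ 7 → i=4, swap A[4],A[6] → [-4,-3,-1,1,0,9,8,-10,-7,2,7]
j=7: A[7]=-10 ≤ 7 → i=5, swap A[5],A[7] → [-4,-3,-1,1,0,-10,8,9,-7,2,7]
j=8: A[8]=-7 ≤ 7 → i=6, swap A[6],A[8] → [-4,-3,-1,1,0,-10,-7,9,8,2,7]
j=9: A[9]=2 ≤ 7 → i=7, swap A[7],A[9] → [-4,-3,-1,1,0,-10,-7,2,8,9,7]
final swap A[8],A[10] → [-4,-3,-1,1,0,-10,-7,2,7,9,8]; return 8
p = 8; k-1 = 5 < 8 ⇒ left

8; left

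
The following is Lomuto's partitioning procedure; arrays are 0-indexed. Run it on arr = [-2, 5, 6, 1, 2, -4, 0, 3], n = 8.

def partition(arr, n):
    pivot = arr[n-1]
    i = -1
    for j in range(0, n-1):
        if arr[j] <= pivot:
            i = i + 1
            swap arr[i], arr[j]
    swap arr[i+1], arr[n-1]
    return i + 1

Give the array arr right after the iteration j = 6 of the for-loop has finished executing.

pivot = arr[7] = 3; i = -1
j=0: arr[0]=-2 ≤ 3 → i=0, swap arr[0],arr[0] (no change) → [-2, 5, 6, 1, 2, -4, 0, 3]
j=1: arr[1]=5 > 3 → no swap
j=2: arr[2]=6 > 3 → no swap
j=3: arr[3]=1 ≤ 3 → i=1, swap arr[1],arr[3] → [-2, 1, 6, 5, 2, -4, 0, 3]
j=4: arr[4]=2 ≤ 3 → i=2, swap arr[2],arr[4] → [-2, 1, 2, 5, 6, -4, 0, 3]
j=5: arr[5]=-4 ≤ 3 → i=3, swap arr[3],arr[5] → [-2, 1, 2, -4, 6, 5, 0, 3]
j=6: arr[6]=0 ≤ 3 → i=4, swap arr[4],arr[6] → [-2, 1, 2, -4, 0, 5, 6, 3]
(after j=6) arr = [-2, 1, 2, -4, 0, 5, 6, 3]

[-2, 1, 2, -4, 0, 5, 6, 3]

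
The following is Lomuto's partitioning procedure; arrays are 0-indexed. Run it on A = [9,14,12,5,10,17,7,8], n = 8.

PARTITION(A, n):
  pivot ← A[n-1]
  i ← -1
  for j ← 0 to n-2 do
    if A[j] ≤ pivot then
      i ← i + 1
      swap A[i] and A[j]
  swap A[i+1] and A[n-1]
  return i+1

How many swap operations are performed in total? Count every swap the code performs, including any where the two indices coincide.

pivot=8, i=-1
j=0: 9>8, skip
j=1: 14>8, skip
j=2: 12>8, skip
j=3: 5≤8, i=0, swap(0,3) ⇒ [5,14,12,9,10,17,7,8]
j=4: 10>8, skip
j=5: 17>8, skip
j=6: 7≤8, i=1, swap(1,6) ⇒ [5,7,12,9,10,17,14,8]
swap(2,7) ⇒ [5,7,8,9,10,17,14,12]; return 2

3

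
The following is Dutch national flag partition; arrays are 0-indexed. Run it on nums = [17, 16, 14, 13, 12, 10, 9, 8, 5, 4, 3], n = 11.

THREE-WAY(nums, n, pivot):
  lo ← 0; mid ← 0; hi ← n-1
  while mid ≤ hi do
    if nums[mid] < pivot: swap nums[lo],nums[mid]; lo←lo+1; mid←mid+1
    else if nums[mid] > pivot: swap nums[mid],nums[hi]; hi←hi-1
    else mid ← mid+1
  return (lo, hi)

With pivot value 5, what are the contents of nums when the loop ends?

pivot = 5; lo=0, mid=0, hi=10
nums[mid]=17>5: swap nums[0],nums[10]; hi=9 → [3, 16, 14, 13, 12, 10, 9, 8, 5, 4, 17]
nums[mid]=3<5: swap nums[0],nums[0]; lo=1,mid=1 → [3, 16, 14, 13, 12, 10, 9, 8, 5, 4, 17]
nums[mid]=16>5: swap nums[1],nums[9]; hi=8 → [3, 4, 14, 13, 12, 10, 9, 8, 5, 16, 17]
nums[mid]=4<5: swap nums[1],nums[1]; lo=2,mid=2 → [3, 4, 14, 13, 12, 10, 9, 8, 5, 16, 17]
nums[mid]=14>5: swap nums[2],nums[8]; hi=7 → [3, 4, 5, 13, 12, 10, 9, 8, 14, 16, 17]
nums[mid]=5=5: mid=3
nums[mid]=13>5: swap nums[3],nums[7]; hi=6 → [3, 4, 5, 8, 12, 10, 9, 13, 14, 16, 17]
nums[mid]=8>5: swap nums[3],nums[6]; hi=5 → [3, 4, 5, 9, 12, 10, 8, 13, 14, 16, 17]
nums[mid]=9>5: swap nums[3],nums[5]; hi=4 → [3, 4, 5, 10, 12, 9, 8, 13, 14, 16, 17]
nums[mid]=10>5: swap nums[3],nums[4]; hi=3 → [3, 4, 5, 12, 10, 9, 8, 13, 14, 16, 17]
nums[mid]=12>5: swap nums[3],nums[3]; hi=2 → [3, 4, 5, 12, 10, 9, 8, 13, 14, 16, 17]
end: lo=2, hi=2; nums = [3, 4, 5, 12, 10, 9, 8, 13, 14, 16, 17]

[3, 4, 5, 12, 10, 9, 8, 13, 14, 16, 17]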